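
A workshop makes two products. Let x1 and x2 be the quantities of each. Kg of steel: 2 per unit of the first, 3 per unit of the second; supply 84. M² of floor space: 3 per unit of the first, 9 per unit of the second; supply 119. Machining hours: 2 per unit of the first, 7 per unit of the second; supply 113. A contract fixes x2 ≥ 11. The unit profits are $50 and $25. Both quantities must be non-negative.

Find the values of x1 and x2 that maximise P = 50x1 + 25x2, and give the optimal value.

x1 = 20/3, x2 = 11, maximum P = 1825/3

Extreme points and P = 50x1 + 25x2:
  (0, 119/9) → P = 2975/9
  (0, 11) → P = 275
  (20/3, 11) → P = 1825/3

The optimum lies where 3x1 + 9x2 = 119 and x2 = 11.
Solving simultaneously gives x1 = 20/3, x2 = 11.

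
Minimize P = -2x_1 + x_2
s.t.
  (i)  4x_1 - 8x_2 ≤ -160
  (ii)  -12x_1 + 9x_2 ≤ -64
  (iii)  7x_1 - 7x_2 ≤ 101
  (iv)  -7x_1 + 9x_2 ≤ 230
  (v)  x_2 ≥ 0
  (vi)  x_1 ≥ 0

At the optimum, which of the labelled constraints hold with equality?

Vertices and P = -2x_1 + x_2:
  (488/15, 544/15) → P = -144/5
  (482/7, 381/7) → P = -583/7
  (294/5, 3208/45) → P = -2084/45
  (2519/14, 331/2) → P = -2721/14

The minimum is at (2519/14, 331/2). Substituting into each constraint, equality holds for (iii) and (iv); the remaining constraints have slack.

(iii) and (iv)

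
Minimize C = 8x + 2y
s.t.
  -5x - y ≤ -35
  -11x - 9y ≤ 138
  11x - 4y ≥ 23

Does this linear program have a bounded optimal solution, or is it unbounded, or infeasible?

bounded optimum

Extreme points and C = 8x + 2y:
  (453/34, -1075/34) → C = 737/17
  (163/31, 270/31) → C = 1844/31
The feasible region has finitely many vertices and no improving ray; the minimum is 737/17 at (453/34, -1075/34).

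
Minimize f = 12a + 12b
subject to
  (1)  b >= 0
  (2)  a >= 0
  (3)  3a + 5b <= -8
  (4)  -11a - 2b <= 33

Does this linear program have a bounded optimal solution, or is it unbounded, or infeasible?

infeasible

The boundaries b = 0 and a = 0 meet at (0, 0), but that point violates 3a + 5b ≤ -8. Every candidate vertex is excluded by some other constraint, so the feasible region is empty.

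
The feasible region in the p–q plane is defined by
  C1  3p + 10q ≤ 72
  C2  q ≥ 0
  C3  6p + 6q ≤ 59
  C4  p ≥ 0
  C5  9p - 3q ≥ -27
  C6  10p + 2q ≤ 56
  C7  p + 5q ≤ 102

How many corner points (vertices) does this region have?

5

Of the 21 pairwise boundary intersections, those satisfying every inequality are:
  (79/21, 85/14)
  (0, 36/5)
  (0, 0)
  (28/5, 0)
  (109/24, 127/24)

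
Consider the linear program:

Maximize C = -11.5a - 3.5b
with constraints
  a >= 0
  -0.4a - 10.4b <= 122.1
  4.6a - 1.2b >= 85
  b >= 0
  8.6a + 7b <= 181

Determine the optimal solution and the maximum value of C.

Feasible corners and C = -11.5a - 3.5b:
  (425/23, 0) → C = -425/2
  (20305/1063, 2540/1063) → C = -484795/2126
  (905/43, 0) → C = -20815/86

a = 425/23, b = 0, maximum C = -425/2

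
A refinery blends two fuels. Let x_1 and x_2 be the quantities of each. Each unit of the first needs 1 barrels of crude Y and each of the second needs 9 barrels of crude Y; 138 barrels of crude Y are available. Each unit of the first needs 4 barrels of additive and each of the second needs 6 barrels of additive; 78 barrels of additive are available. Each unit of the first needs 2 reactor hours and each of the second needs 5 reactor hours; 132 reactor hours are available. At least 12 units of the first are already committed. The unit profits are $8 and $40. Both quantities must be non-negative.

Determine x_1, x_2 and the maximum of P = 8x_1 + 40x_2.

The optimum lies where 4x_1 + 6x_2 = 78 and x_1 = 12.
Solving simultaneously gives x_1 = 12, x_2 = 5.

x_1 = 12, x_2 = 5, maximum P = 296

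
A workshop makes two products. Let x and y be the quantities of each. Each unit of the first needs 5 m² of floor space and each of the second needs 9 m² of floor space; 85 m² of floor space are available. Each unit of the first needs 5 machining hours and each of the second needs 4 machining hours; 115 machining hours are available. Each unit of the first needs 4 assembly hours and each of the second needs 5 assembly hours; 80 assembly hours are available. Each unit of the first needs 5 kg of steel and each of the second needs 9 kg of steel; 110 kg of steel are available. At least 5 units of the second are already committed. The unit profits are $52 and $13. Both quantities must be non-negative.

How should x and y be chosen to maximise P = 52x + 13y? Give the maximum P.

x = 8, y = 5, maximum P = 481

Extreme points and P = 52x + 13y:
  (0, 85/9) → P = 1105/9
  (0, 5) → P = 65
  (8, 5) → P = 481

The optimum lies where 5x + 9y = 85 and y = 5.
Solving simultaneously gives x = 8, y = 5.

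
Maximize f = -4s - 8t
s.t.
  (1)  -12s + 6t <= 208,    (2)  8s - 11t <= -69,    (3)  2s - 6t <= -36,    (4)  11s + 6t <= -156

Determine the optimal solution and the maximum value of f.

s = -86/5, t = 4/15, maximum f = 200/3

Extreme points and f = -4s - 8t:
  (-86/5, 4/15) → f = 200/3
  (-364/23, 208/69) → f = 2704/69
  (-192/13, 14/13) → f = 656/13

The optimum lies where -12s + 6t = 208 and 2s - 6t = -36.
Solving simultaneously gives s = -86/5, t = 4/15.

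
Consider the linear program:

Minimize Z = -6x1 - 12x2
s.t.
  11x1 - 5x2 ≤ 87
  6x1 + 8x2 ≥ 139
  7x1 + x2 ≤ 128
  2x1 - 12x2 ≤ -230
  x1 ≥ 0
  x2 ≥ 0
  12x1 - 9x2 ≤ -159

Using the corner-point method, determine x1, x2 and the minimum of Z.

Extreme points and Z = -6x1 - 12x2:
  (0, 128) → Z = -1536
  (331/25, 883/25) → Z = -12582/25
  (0, 115/6) → Z = -230
  (9/7, 407/21) → Z = -1682/7

x1 = 0, x2 = 128, minimum Z = -1536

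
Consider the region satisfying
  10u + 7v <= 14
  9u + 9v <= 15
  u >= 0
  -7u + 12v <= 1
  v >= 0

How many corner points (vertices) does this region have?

Intersecting each pair of boundary lines and keeping only the points that satisfy every inequality leaves:
  (161/169, 108/169)
  (7/5, 0)
  (0, 1/12)
  (0, 0)

4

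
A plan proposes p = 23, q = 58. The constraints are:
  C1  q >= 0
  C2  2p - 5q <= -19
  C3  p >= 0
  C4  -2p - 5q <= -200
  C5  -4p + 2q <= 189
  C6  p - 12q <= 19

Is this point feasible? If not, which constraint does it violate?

C1: 58 ≥ 0 ✓
C2: -244 ≤ -19 ✓
C3: 23 ≥ 0 ✓
C4: -336 ≤ -200 ✓
C5: 24 ≤ 189 ✓
C6: -673 ≤ 19 ✓

feasible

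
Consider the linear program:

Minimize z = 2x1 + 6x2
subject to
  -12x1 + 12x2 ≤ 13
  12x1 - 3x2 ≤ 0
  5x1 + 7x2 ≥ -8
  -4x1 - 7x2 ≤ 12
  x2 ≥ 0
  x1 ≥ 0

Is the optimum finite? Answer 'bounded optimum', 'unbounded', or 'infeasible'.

bounded optimum

Corner points and z = 2x1 + 6x2:
  (13/36, 13/9) → z = 169/18
  (0, 13/12) → z = 13/2
  (0, 0) → z = 0
The feasible region has finitely many vertices and no improving ray; the minimum is 0 at (0, 0).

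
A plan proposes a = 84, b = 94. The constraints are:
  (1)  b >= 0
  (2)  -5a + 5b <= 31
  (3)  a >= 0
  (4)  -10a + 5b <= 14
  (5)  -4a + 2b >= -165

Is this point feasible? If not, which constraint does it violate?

Constraint (2): -5a + 5b = 50, which is not ≤ 31. All other constraints are satisfied.

not feasible — violates (2)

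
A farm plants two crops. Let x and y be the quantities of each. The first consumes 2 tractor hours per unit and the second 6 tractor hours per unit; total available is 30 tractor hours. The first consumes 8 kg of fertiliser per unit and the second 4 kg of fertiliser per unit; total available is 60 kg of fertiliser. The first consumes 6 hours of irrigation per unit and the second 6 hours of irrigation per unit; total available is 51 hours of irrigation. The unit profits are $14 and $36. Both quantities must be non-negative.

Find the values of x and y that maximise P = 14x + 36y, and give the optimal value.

Feasible corners and P = 14x + 36y:
  (0, 0) → P = 0
  (0, 5) → P = 180
  (15/2, 0) → P = 105
  (21/4, 13/4) → P = 381/2
  (13/2, 2) → P = 163

x = 21/4, y = 13/4, maximum P = 381/2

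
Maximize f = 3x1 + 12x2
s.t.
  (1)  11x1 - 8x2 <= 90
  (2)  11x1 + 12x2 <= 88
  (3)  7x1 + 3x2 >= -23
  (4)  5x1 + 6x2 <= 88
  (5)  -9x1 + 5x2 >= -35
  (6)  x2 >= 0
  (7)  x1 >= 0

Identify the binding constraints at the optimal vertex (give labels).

Vertices and f = 3x1 + 12x2:
  (860/163, 407/163) → f = 7464/163
  (0, 22/3) → f = 88
  (35/9, 0) → f = 35/3
  (0, 0) → f = 0

The maximum is at (0, 22/3). Substituting into each constraint, equality holds for (2) and (7); the remaining constraints have slack.

(2) and (7)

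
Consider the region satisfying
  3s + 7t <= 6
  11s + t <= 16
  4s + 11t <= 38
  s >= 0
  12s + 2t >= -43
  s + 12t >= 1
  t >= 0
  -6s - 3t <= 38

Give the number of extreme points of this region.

5

Intersecting each pair of boundary lines and keeping only the points that satisfy every inequality leaves:
  (53/37, 9/37)
  (0, 6/7)
  (16/11, 0)
  (0, 1/12)
  (1, 0)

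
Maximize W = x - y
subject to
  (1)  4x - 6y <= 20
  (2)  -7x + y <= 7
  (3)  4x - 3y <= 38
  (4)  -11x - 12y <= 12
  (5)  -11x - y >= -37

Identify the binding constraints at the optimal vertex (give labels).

Extreme points and W = x - y:
  (28/19, -134/57) → W = 218/57
  (121/35, -36/35) → W = 157/35
  (-96/95, -7/95) → W = -89/95
  (5/3, 56/3) → W = -17

The maximum is at (121/35, -36/35). Substituting into each constraint, equality holds for (1) and (5); the remaining constraints have slack.

(1) and (5)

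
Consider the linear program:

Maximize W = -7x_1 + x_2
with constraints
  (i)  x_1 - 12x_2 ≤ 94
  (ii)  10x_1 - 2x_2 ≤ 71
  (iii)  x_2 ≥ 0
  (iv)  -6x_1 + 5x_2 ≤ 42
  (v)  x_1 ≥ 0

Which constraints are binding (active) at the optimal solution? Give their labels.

Feasible corners and W = -7x_1 + x_2:
  (71/10, 0) → W = -497/10
  (439/38, 423/19) → W = -2227/38
  (0, 0) → W = 0
  (0, 42/5) → W = 42/5

The maximum is at (0, 42/5). Substituting into each constraint, equality holds for (iv) and (v); the remaining constraints have slack.

(iv) and (v)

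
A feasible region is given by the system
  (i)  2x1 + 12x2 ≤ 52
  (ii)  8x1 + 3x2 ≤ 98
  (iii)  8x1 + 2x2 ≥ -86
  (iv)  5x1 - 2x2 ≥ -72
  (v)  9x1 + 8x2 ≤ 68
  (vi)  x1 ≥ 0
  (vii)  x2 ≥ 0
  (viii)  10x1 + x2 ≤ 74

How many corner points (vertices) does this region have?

5

Pairwise boundary intersections that survive every other constraint:
  (100/23, 83/23)
  (0, 13/3)
  (524/71, 14/71)
  (0, 0)
  (37/5, 0)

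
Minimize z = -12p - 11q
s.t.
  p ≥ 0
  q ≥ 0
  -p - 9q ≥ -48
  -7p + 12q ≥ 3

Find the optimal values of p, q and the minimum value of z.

Vertices and z = -12p - 11q:
  (0, 16/3) → z = -176/3
  (0, 1/4) → z = -11/4
  (183/25, 113/25) → z = -3439/25

The binding constraints are -p - 9q = -48 and -7p + 12q = 3.
Solving simultaneously gives p = 183/25, q = 113/25.

p = 183/25, q = 113/25, minimum z = -3439/25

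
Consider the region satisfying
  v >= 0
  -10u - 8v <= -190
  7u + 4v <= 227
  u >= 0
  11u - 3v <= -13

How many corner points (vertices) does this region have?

4

Of the 10 pairwise boundary intersections, those satisfying every inequality are:
  (0, 95/4)
  (233/59, 1110/59)
  (0, 227/4)
  (629/65, 2588/65)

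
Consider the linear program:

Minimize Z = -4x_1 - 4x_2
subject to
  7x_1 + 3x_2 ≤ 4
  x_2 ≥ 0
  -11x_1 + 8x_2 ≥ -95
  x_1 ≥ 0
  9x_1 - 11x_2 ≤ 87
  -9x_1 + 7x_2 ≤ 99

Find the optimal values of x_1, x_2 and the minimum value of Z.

x_1 = 0, x_2 = 4/3, minimum Z = -16/3

Vertices and Z = -4x_1 - 4x_2:
  (4/7, 0) → Z = -16/7
  (0, 4/3) → Z = -16/3
  (0, 0) → Z = 0

The binding constraints are 7x_1 + 3x_2 = 4 and x_1 = 0.
Solving simultaneously gives x_1 = 0, x_2 = 4/3.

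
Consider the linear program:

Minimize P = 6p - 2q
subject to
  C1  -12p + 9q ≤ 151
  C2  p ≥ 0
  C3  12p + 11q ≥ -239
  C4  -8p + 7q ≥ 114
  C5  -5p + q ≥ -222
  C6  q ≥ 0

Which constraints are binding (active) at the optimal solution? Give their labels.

C1 and C2

Vertices and P = 6p - 2q:
  (0, 151/9) → P = -302/9
  (2149/33, 3419/33) → P = 6056/33
  (0, 114/7) → P = -228/7
  (556/9, 782/9) → P = 1772/9

The minimum is at (0, 151/9). Substituting into each constraint, equality holds for C1 and C2; the remaining constraints have slack.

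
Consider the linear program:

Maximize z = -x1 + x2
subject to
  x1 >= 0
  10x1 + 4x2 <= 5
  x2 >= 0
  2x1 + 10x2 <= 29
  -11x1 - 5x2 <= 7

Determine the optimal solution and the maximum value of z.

x1 = 0, x2 = 5/4, maximum z = 5/4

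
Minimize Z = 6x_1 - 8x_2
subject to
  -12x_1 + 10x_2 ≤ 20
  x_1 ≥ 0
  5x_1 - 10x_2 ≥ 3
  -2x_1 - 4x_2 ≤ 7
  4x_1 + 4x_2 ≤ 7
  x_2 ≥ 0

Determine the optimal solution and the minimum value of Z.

Corner points and Z = 6x_1 - 8x_2:
  (41/30, 23/60) → Z = 77/15
  (3/5, 0) → Z = 18/5
  (7/4, 0) → Z = 21/2

x_1 = 3/5, x_2 = 0, minimum Z = 18/5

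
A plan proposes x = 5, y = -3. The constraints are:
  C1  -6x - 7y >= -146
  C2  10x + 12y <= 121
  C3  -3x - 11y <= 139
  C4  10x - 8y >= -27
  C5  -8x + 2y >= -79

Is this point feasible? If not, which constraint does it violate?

C1: -9 ≥ -146 ✓
C2: 14 ≤ 121 ✓
C3: 18 ≤ 139 ✓
C4: 74 ≥ -27 ✓
C5: -46 ≥ -79 ✓

feasible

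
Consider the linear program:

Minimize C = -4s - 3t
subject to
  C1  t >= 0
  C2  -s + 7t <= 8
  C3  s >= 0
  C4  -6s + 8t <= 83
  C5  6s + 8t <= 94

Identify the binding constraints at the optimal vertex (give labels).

Vertices and C = -4s - 3t:
  (0, 0) → C = 0
  (47/3, 0) → C = -188/3
  (0, 8/7) → C = -24/7
  (297/25, 71/25) → C = -1401/25

The minimum is at (47/3, 0). Substituting into each constraint, equality holds for C1 and C5; the remaining constraints have slack.

C1 and C5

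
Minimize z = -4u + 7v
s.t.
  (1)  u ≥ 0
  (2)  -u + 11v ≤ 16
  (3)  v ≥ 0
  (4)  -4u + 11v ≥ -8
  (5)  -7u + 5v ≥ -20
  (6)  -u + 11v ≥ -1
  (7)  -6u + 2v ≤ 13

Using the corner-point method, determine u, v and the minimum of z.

u = 60/19, v = 8/19, minimum z = -184/19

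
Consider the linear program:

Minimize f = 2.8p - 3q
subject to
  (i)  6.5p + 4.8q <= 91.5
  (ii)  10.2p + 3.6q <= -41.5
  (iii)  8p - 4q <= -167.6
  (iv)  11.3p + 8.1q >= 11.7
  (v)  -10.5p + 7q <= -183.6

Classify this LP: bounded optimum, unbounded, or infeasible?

The boundaries 6.5p + 4.8q = 91.5 and 10.2p + 3.6q = -41.5 meet at (-4405/213, 120305/2556), but that point violates -10.5p + 7q ≤ -183.6. Every candidate vertex is excluded by some other constraint, so the feasible region is empty.

infeasible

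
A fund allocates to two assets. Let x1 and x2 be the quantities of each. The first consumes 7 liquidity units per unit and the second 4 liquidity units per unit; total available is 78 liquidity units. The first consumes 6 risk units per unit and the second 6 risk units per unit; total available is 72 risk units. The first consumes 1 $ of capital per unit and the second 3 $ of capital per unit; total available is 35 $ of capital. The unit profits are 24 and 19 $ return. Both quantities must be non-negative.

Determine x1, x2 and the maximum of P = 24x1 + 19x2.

x1 = 10, x2 = 2, maximum P = 278

Vertices and P = 24x1 + 19x2:
  (0, 0) → P = 0
  (0, 35/3) → P = 665/3
  (78/7, 0) → P = 1872/7
  (10, 2) → P = 278
  (1/2, 23/2) → P = 461/2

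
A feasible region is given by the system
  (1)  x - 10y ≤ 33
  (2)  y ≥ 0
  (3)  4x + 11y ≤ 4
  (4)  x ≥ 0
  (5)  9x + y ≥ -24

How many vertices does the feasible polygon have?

Pairwise boundary intersections that survive every other constraint:
  (1, 0)
  (0, 0)
  (0, 4/11)

3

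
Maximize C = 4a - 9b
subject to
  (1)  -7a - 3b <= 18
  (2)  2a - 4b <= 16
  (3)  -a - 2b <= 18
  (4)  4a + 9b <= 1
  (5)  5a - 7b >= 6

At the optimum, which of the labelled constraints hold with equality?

Feasible corners and C = 4a - 9b:
  (-12/17, -74/17) → C = 618/17
  (-27/16, -33/16) → C = 189/16
  (74/17, -31/17) → C = 575/17
  (61/73, -19/73) → C = 415/73

The maximum is at (-12/17, -74/17). Substituting into each constraint, equality holds for (1) and (2); the remaining constraints have slack.

(1) and (2)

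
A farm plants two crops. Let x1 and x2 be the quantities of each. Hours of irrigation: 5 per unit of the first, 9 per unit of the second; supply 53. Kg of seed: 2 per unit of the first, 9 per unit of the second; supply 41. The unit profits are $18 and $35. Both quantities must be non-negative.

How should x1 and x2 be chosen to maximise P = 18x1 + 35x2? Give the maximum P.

x1 = 4, x2 = 11/3, maximum P = 601/3

Corner points and P = 18x1 + 35x2:
  (0, 0) → P = 0
  (0, 41/9) → P = 1435/9
  (53/5, 0) → P = 954/5
  (4, 11/3) → P = 601/3

The optimum lies where 5x1 + 9x2 = 53 and 2x1 + 9x2 = 41.
Solving simultaneously gives x1 = 4, x2 = 11/3.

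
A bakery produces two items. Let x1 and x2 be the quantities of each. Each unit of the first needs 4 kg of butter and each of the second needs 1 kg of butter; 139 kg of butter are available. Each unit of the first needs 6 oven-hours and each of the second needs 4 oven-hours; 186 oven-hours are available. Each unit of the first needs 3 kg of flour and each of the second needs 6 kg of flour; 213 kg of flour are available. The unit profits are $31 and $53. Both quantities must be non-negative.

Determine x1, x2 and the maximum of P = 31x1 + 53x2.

Vertices and P = 31x1 + 53x2:
  (0, 0) → P = 0
  (0, 71/2) → P = 3763/2
  (31, 0) → P = 961
  (11, 30) → P = 1931

The optimum lies where 6x1 + 4x2 = 186 and 3x1 + 6x2 = 213.
Solving simultaneously gives x1 = 11, x2 = 30.

x1 = 11, x2 = 30, maximum P = 1931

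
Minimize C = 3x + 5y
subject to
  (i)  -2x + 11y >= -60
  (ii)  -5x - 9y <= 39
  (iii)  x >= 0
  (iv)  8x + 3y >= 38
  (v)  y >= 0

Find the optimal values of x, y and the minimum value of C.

x = 19/4, y = 0, minimum C = 57/4

The feasible region is unbounded (it extends along (0, 1), (11, 2)), but C strictly increases along every unbounded feasible direction, so there is no improving ray and the minimum is attained at a vertex.

At the optimal vertex, 8x + 3y = 38 and y = 0.
Solving simultaneously gives x = 19/4, y = 0.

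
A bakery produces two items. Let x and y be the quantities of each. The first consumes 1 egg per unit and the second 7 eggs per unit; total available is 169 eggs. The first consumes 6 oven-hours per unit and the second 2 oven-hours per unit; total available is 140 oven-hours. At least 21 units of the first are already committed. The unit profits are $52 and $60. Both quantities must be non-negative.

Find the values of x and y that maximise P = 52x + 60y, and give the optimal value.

x = 21, y = 7, maximum P = 1512

Feasible corners and P = 52x + 60y:
  (70/3, 0) → P = 3640/3
  (21, 0) → P = 1092
  (21, 7) → P = 1512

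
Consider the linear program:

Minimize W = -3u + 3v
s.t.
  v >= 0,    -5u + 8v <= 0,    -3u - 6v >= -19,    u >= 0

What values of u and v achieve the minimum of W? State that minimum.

u = 19/3, v = 0, minimum W = -19

Feasible corners and W = -3u + 3v:
  (0, 0) → W = 0
  (19/3, 0) → W = -19
  (76/27, 95/54) → W = -19/6

The binding constraints are v = 0 and -3u - 6v = -19.
Solving simultaneously gives u = 19/3, v = 0.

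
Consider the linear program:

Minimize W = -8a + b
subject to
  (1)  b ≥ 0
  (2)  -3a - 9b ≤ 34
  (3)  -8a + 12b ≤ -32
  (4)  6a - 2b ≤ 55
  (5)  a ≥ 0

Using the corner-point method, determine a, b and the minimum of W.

a = 149/14, b = 31/7, minimum W = -565/7

Vertices and W = -8a + b:
  (4, 0) → W = -32
  (55/6, 0) → W = -220/3
  (149/14, 31/7) → W = -565/7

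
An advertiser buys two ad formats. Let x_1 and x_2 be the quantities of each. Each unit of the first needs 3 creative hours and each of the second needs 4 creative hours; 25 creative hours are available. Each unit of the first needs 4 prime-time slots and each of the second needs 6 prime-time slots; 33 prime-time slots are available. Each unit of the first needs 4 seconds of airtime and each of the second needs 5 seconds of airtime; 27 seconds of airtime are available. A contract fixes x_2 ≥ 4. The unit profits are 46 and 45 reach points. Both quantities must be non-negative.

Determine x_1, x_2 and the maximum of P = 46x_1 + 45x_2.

Feasible corners and P = 46x_1 + 45x_2:
  (0, 27/5) → P = 243
  (0, 4) → P = 180
  (7/4, 4) → P = 521/2

x_1 = 7/4, x_2 = 4, maximum P = 521/2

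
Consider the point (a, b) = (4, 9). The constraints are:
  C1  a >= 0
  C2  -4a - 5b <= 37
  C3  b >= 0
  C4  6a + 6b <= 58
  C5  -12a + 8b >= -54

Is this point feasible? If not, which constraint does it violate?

not feasible — violates C4

Constraint C4: 6a + 6b = 78, which is not ≤ 58. All other constraints are satisfied.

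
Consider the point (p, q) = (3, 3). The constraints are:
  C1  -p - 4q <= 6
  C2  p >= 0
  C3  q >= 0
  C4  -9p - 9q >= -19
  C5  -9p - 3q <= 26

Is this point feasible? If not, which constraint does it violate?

Constraint C4: -9p - 9q = -54, which is not ≥ -19. All other constraints are satisfied.

not feasible — violates C4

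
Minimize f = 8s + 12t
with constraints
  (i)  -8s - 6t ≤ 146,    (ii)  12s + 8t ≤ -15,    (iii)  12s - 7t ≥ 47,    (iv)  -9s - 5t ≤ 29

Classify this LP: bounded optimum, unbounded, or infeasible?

bounded optimum

Corner points and f = 8s + 12t:
  (539/4, -204) → f = -1370
  (278/7, -541/7) → f = -4268/7
  (271/180, -62/15) → f = -338/9
  (32/123, -257/41) → f = -8996/123
The feasible region has finitely many vertices and no improving ray; the minimum is -1370 at (539/4, -204).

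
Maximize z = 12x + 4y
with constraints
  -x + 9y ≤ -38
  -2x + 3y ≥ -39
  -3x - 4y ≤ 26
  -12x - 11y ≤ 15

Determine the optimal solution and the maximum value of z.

x = 79/5, y = -37/15, maximum z = 2696/15

Vertices and z = 12x + 4y:
  (79/5, -37/15) → z = 2696/15
  (283/119, -471/119) → z = 216/17
  (192/29, -249/29) → z = 1308/29

The binding constraints are -x + 9y = -38 and -2x + 3y = -39.
Solving simultaneously gives x = 79/5, y = -37/15.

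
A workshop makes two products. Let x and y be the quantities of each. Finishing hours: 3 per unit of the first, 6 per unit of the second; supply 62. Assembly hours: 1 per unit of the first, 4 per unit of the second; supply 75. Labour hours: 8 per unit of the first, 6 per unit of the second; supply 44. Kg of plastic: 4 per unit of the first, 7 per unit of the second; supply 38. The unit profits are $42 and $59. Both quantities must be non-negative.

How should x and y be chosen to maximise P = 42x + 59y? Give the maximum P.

Feasible corners and P = 42x + 59y:
  (0, 0) → P = 0
  (0, 38/7) → P = 2242/7
  (11/2, 0) → P = 231
  (5/2, 4) → P = 341

x = 5/2, y = 4, maximum P = 341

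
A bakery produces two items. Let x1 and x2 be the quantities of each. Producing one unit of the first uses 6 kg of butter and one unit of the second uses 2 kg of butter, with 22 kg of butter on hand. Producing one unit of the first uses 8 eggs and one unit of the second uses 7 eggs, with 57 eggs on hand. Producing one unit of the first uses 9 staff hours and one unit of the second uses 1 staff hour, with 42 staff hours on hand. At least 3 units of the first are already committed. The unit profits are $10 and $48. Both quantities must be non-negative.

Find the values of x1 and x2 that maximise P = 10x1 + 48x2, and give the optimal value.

Extreme points and P = 10x1 + 48x2:
  (11/3, 0) → P = 110/3
  (3, 0) → P = 30
  (3, 2) → P = 126

At the optimal vertex, 6x1 + 2x2 = 22 and x1 = 3.
Solving simultaneously gives x1 = 3, x2 = 2.

x1 = 3, x2 = 2, maximum P = 126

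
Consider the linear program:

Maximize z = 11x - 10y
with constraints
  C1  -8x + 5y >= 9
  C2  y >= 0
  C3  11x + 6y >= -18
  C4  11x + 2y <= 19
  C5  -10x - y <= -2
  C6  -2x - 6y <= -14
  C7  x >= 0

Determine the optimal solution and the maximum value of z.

x = 8/29, y = 65/29, maximum z = -562/29

Corner points and z = 11x - 10y:
  (77/71, 251/71) → z = -1663/71
  (8/29, 65/29) → z = -562/29
  (0, 19/2) → z = -95
  (0, 7/3) → z = -70/3

At the optimal vertex, -8x + 5y = 9 and -2x - 6y = -14.
Solving simultaneously gives x = 8/29, y = 65/29.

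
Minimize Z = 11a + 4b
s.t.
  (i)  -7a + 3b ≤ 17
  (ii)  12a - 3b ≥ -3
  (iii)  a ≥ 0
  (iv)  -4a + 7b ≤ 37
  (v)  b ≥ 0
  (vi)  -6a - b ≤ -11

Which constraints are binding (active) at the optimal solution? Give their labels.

(v) and (vi)

Extreme points and Z = 11a + 4b:
  (5/4, 6) → Z = 151/4
  (1, 5) → Z = 31
  (11/6, 0) → Z = 121/6
The feasible region is unbounded (it extends along (7, 4), (1, 0)), but Z strictly increases along every unbounded feasible direction, so there is no improving ray and the minimum is attained at a vertex.

The minimum is at (11/6, 0). Substituting into each constraint, equality holds for (v) and (vi); the remaining constraints have slack.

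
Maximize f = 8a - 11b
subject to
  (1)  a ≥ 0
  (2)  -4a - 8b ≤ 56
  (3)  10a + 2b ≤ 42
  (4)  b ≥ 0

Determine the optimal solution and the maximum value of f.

Vertices and f = 8a - 11b:
  (0, 21) → f = -231
  (0, 0) → f = 0
  (21/5, 0) → f = 168/5

a = 21/5, b = 0, maximum f = 168/5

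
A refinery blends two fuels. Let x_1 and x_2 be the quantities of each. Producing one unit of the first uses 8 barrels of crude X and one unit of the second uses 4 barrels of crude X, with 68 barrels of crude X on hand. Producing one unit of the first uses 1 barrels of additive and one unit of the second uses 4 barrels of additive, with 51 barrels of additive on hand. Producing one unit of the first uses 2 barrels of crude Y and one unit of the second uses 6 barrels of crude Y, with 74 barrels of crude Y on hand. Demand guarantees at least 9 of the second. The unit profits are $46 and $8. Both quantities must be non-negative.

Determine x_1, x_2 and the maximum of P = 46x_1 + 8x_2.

x_1 = 4, x_2 = 9, maximum P = 256

Corner points and P = 46x_1 + 8x_2:
  (0, 37/3) → P = 296/3
  (0, 9) → P = 72
  (14/5, 57/5) → P = 220
  (4, 9) → P = 256

The optimum lies where 8x_1 + 4x_2 = 68 and x_2 = 9.
Solving simultaneously gives x_1 = 4, x_2 = 9.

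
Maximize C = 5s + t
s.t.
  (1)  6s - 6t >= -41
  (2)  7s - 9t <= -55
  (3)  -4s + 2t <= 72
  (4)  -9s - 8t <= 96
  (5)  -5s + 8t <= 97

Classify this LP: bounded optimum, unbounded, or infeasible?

bounded optimum

Vertices and C = 5s + t:
  (-13/4, 43/12) → C = -38/3
  (127/9, 377/18) → C = 183/2
  (433/11, 404/11) → C = 2569/11
The feasible region has finitely many vertices and no improving ray; the maximum is 2569/11 at (433/11, 404/11).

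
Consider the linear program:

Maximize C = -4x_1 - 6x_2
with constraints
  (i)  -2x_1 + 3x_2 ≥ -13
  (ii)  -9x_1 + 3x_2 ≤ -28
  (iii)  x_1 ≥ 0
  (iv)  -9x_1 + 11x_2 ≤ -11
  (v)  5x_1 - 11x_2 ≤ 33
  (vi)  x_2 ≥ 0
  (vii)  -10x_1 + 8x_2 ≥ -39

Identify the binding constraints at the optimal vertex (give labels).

Feasible corners and C = -4x_1 - 6x_2:
  (275/72, 17/8) → C = -1009/36
  (28/9, 0) → C = -112/9
  (341/38, 241/38) → C = -1405/19
  (39/10, 0) → C = -78/5

The maximum is at (28/9, 0). Substituting into each constraint, equality holds for (ii) and (vi); the remaining constraints have slack.

(ii) and (vi)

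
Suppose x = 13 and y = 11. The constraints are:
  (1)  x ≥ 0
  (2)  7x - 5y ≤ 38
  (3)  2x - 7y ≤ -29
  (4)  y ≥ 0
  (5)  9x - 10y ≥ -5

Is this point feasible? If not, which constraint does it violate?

(1): 13 ≥ 0 ✓
(2): 36 ≤ 38 ✓
(3): -51 ≤ -29 ✓
(4): 11 ≥ 0 ✓
(5): 7 ≥ -5 ✓

feasible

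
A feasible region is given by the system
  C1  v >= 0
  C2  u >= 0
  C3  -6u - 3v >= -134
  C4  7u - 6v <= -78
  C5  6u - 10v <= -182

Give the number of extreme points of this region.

Intersecting each pair of boundary lines and keeping only the points that satisfy every inequality leaves:
  (0, 134/3)
  (0, 91/5)
  (10, 74/3)
  (156/17, 403/17)

4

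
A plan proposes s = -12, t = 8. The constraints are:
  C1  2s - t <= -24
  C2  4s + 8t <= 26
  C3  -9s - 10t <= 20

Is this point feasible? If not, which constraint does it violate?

not feasible — violates C3

Constraint C3: -9s - 10t = 28, which is not ≤ 20. All other constraints are satisfied.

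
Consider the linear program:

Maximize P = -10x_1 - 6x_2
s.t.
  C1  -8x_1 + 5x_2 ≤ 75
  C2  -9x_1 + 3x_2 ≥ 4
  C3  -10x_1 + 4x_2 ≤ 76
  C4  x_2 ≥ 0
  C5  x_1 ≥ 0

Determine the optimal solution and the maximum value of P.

Feasible corners and P = -10x_1 - 6x_2:
  (205/21, 643/21) → P = -844/3
  (0, 15) → P = -90
  (0, 4/3) → P = -8

The optimum lies where -9x_1 + 3x_2 = 4 and x_1 = 0.
Solving simultaneously gives x_1 = 0, x_2 = 4/3.

x_1 = 0, x_2 = 4/3, maximum P = -8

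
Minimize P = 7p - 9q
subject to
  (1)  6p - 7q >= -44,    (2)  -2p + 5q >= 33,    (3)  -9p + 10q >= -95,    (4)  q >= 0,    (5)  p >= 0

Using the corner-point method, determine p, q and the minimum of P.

p = 1105/3, q = 322, minimum P = -959/3

Vertices and P = 7p - 9q:
  (11/16, 55/8) → P = -913/16
  (1105/3, 322) → P = -959/3
  (161/5, 487/25) → P = 1252/25

The binding constraints are 6p - 7q = -44 and -9p + 10q = -95.
Solving simultaneously gives p = 1105/3, q = 322.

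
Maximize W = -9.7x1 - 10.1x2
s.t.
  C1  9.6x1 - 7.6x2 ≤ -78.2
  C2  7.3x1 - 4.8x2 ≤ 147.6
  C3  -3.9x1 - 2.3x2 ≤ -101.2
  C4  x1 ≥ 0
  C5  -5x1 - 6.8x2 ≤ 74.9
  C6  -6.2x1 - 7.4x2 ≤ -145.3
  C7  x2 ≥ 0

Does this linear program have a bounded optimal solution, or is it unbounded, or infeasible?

Feasible corners and W = -9.7x1 - 10.1x2:
  (37428/235, 99391/470) → W = -17299523/4700
  (9821/862, 21275/862) → W = -775353/2155
  (0, 44) → W = -444.4
The feasible region has finitely many vertices and no improving ray; the maximum is -775353/2155 at (9821/862, 21275/862).

bounded optimum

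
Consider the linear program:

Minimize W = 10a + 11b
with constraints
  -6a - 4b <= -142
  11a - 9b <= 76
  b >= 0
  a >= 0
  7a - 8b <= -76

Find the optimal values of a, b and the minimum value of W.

a = 208/19, b = 725/38, minimum W = 12135/38

The feasible region is unbounded (it extends along (0, 1), (9, 11)), but W strictly increases along every unbounded feasible direction, so there is no improving ray and the minimum is attained at a vertex.

The optimum lies where -6a - 4b = -142 and 7a - 8b = -76.
Solving simultaneously gives a = 208/19, b = 725/38.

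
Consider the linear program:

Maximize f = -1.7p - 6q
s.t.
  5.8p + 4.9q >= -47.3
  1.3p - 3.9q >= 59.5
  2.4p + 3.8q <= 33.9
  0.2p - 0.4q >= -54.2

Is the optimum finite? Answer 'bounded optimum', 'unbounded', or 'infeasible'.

From the feasible point (10708/2899, -40659/2899), moving in the direction (3.8, -2.4) keeps every constraint satisfied while f increases without bound.

unbounded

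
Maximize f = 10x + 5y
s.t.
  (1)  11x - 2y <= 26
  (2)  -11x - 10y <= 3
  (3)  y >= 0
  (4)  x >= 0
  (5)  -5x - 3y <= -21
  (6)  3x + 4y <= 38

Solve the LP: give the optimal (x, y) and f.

x = 18/5, y = 34/5, maximum f = 70

Corner points and f = 10x + 5y:
  (120/43, 101/43) → f = 1705/43
  (18/5, 34/5) → f = 70
  (0, 7) → f = 35
  (0, 19/2) → f = 95/2

The optimum lies where 11x - 2y = 26 and 3x + 4y = 38.
Solving simultaneously gives x = 18/5, y = 34/5.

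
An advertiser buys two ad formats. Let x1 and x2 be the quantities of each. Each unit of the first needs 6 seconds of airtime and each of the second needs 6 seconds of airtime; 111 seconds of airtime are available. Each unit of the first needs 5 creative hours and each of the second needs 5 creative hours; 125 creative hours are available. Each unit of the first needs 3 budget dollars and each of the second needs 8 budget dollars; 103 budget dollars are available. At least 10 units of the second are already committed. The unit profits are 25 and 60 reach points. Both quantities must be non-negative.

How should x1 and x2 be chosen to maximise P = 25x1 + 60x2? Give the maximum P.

x1 = 23/3, x2 = 10, maximum P = 2375/3

Feasible corners and P = 25x1 + 60x2:
  (0, 103/8) → P = 1545/2
  (0, 10) → P = 600
  (23/3, 10) → P = 2375/3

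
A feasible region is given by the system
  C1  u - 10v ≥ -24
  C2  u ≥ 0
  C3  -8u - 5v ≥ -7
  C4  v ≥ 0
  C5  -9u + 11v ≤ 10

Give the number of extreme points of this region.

The feasible vertices (each the meet of two boundaries and inside every other half-plane) are:
  (0, 0)
  (0, 10/11)
  (7/8, 0)
  (27/133, 143/133)

4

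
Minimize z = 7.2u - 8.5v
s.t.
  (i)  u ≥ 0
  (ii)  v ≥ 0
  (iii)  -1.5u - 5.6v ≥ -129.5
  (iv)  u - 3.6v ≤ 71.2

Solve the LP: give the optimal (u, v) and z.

Corner points and z = 7.2u - 8.5v:
  (0, 0) → z = 0
  (0, 185/8) → z = -3145/16
  (356/5, 0) → z = 12816/25
  (21623/275, 227/110) → z = 3017237/5500

The optimum lies where u = 0 and -1.5u - 5.6v = -129.5.
Solving simultaneously gives u = 0, v = 185/8.

u = 0, v = 23.125, minimum z = -196.5625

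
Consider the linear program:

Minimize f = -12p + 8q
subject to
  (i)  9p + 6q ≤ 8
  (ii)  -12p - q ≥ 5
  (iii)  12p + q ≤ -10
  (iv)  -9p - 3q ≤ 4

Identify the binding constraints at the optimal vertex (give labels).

Extreme points and f = -12p + 8q:
  (-68/63, 62/21) → f = 256/7
  (-16/9, 4) → f = 160/3
  (-26/27, 14/9) → f = 24

The minimum is at (-26/27, 14/9). Substituting into each constraint, equality holds for (iii) and (iv); the remaining constraints have slack.

(iii) and (iv)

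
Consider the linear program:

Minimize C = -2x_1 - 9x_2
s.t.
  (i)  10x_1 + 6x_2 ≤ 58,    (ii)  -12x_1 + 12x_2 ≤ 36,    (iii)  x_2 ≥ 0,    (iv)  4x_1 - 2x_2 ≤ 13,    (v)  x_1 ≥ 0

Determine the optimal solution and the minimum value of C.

Extreme points and C = -2x_1 - 9x_2:
  (5/2, 11/2) → C = -109/2
  (97/22, 51/22) → C = -653/22
  (0, 3) → C = -27
  (13/4, 0) → C = -13/2
  (0, 0) → C = 0

At the optimal vertex, 10x_1 + 6x_2 = 58 and -12x_1 + 12x_2 = 36.
Solving simultaneously gives x_1 = 5/2, x_2 = 11/2.

x_1 = 5/2, x_2 = 11/2, minimum C = -109/2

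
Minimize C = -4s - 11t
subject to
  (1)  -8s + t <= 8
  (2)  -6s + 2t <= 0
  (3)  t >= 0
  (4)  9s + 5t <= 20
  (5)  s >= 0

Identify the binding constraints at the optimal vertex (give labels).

Extreme points and C = -4s - 11t:
  (0, 0) → C = 0
  (5/6, 5/2) → C = -185/6
  (20/9, 0) → C = -80/9

The minimum is at (5/6, 5/2). Substituting into each constraint, equality holds for (2) and (4); the remaining constraints have slack.

(2) and (4)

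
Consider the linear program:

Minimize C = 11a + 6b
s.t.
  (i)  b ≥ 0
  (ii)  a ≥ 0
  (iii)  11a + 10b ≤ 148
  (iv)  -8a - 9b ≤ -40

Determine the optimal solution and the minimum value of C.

Extreme points and C = 11a + 6b:
  (148/11, 0) → C = 148
  (5, 0) → C = 55
  (0, 74/5) → C = 444/5
  (0, 40/9) → C = 80/3

a = 0, b = 40/9, minimum C = 80/3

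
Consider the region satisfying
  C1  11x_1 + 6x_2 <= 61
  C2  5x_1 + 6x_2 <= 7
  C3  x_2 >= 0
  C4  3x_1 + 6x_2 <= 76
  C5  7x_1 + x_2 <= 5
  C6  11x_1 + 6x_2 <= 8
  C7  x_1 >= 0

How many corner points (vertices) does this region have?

Of the 20 pairwise boundary intersections, those satisfying every inequality are:
  (1/6, 37/36)
  (0, 7/6)
  (5/7, 0)
  (0, 0)
  (22/31, 1/31)

5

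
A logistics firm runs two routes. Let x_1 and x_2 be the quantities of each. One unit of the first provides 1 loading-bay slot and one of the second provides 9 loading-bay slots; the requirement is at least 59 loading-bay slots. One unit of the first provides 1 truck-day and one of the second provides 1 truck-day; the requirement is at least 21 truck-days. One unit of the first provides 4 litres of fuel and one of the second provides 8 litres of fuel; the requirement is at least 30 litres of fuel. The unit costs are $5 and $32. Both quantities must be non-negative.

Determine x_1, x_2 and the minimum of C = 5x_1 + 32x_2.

x_1 = 65/4, x_2 = 19/4, minimum C = 933/4

Vertices and C = 5x_1 + 32x_2:
  (0, 21) → C = 672
  (59, 0) → C = 295
  (65/4, 19/4) → C = 933/4
The feasible region is unbounded (it extends along (0, 1), (1, 0)), but C strictly increases along every unbounded feasible direction, so there is no improving ray and the minimum is attained at a vertex.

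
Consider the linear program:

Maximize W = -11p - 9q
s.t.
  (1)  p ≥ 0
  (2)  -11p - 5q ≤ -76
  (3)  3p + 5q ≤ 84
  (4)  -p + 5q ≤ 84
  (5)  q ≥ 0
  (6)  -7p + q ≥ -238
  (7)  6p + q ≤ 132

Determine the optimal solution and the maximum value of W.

p = 76/11, q = 0, maximum W = -76

Extreme points and W = -11p - 9q:
  (0, 76/5) → W = -684/5
  (0, 84/5) → W = -756/5
  (76/11, 0) → W = -76
  (64/3, 4) → W = -812/3
  (22, 0) → W = -242

The optimum lies where -11p - 5q = -76 and q = 0.
Solving simultaneously gives p = 76/11, q = 0.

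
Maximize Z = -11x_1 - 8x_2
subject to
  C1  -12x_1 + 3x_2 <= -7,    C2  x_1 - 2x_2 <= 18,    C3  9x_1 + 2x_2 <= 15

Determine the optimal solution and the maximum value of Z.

x_1 = -40/21, x_2 = -209/21, maximum Z = 704/7

Corner points and Z = -11x_1 - 8x_2:
  (-40/21, -209/21) → Z = 704/7
  (59/51, 39/17) → Z = -1585/51
  (33/10, -147/20) → Z = 45/2

The binding constraints are -12x_1 + 3x_2 = -7 and x_1 - 2x_2 = 18.
Solving simultaneously gives x_1 = -40/21, x_2 = -209/21.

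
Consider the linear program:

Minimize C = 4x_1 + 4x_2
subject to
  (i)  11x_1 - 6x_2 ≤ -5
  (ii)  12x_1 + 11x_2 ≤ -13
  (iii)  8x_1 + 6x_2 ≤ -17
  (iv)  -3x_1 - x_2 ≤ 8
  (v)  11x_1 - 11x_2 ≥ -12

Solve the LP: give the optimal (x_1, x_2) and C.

x_1 = -53/29, x_2 = -73/29, minimum C = -504/29

Corner points and C = 4x_1 + 4x_2:
  (-22/19, -49/38) → C = -186/19
  (-53/29, -73/29) → C = -504/29
  (-37/22, -13/22) → C = -100/11
  (-25/11, -13/11) → C = -152/11

At the optimal vertex, 11x_1 - 6x_2 = -5 and -3x_1 - x_2 = 8.
Solving simultaneously gives x_1 = -53/29, x_2 = -73/29.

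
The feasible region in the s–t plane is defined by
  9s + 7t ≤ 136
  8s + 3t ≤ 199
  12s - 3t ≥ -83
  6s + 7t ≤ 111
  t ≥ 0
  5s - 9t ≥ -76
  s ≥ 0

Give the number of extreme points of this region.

Of the 21 pairwise boundary intersections, those satisfying every inequality are:
  (25/3, 61/7)
  (136/9, 0)
  (467/89, 1011/89)
  (0, 0)
  (0, 76/9)

5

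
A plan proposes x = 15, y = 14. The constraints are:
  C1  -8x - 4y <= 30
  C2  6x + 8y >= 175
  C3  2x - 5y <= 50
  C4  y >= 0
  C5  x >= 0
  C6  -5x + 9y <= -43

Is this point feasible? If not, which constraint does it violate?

Constraint C6: -5x + 9y = 51, which is not ≤ -43. All other constraints are satisfied.

not feasible — violates C6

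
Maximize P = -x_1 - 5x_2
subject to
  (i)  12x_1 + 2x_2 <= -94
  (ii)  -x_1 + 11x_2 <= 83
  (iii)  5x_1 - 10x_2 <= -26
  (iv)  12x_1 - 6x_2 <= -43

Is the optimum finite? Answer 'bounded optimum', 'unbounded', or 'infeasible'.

From the feasible point (-600/67, 451/67), moving in the direction (-11, -1) keeps every constraint satisfied while P increases without bound.

unbounded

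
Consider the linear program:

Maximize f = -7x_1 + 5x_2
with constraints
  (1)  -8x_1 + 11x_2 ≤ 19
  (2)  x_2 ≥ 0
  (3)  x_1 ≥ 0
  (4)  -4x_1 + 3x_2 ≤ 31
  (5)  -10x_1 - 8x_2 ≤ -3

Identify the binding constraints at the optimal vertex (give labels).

(1) and (3)

Corner points and f = -7x_1 + 5x_2:
  (0, 19/11) → f = 95/11
  (3/10, 0) → f = -21/10
  (0, 3/8) → f = 15/8
The feasible region is unbounded (it extends along (1, 0), (11, 8)), but f strictly decreases along every unbounded feasible direction, so there is no improving ray and the maximum is attained at a vertex.

The maximum is at (0, 19/11). Substituting into each constraint, equality holds for (1) and (3); the remaining constraints have slack.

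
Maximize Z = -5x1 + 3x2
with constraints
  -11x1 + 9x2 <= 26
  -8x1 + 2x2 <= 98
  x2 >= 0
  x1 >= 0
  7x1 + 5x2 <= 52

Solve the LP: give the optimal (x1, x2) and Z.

Extreme points and Z = -5x1 + 3x2:
  (0, 26/9) → Z = 26/3
  (169/59, 377/59) → Z = 286/59
  (0, 0) → Z = 0
  (52/7, 0) → Z = -260/7

x1 = 0, x2 = 26/9, maximum Z = 26/3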